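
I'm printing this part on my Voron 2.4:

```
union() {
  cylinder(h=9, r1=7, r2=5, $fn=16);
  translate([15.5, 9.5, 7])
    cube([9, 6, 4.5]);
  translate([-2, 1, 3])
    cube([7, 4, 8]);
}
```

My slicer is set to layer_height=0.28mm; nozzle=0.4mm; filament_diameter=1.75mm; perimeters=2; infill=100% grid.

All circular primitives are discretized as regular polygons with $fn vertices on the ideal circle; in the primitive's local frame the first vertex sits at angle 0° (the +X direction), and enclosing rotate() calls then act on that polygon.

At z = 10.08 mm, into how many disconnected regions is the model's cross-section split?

At z = 10.08 mm: the cone is not intersected at this z (z outside [0, 9]); the cube at (15.5, 9.5) is present — its section is the full 9×6 rectangle; the cube at (-2, 1) (footprint 7×4) is included at this height; Combining (union): the 2 present regions are separate (no shared area or edge), so areas and boundary lengths simply add and each stays a separate island — 2 connected regions. The result has 2 disconnected regions.

2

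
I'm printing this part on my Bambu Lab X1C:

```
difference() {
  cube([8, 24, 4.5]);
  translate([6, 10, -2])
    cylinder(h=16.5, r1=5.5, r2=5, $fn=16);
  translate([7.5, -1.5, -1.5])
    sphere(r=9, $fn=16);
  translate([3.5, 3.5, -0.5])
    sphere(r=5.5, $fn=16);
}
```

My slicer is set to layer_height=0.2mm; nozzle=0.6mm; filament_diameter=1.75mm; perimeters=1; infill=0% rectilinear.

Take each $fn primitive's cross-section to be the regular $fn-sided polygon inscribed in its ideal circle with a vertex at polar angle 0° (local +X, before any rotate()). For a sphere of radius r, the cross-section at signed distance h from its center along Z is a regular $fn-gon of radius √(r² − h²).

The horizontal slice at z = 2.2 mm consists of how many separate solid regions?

1

At z = 2.2 mm: the 8×24 cube contributes its full rectangle; the cone at (6, 10) contributes a regular 16-gon of circumradius 5.373 (interpolated between r1=5.5 and r2=5 at t=0.255); the sphere at (7.5, -1.5): section is a regular 16-gon, circumradius = √(r²−h²) = √(9²−3.7²) = 8.204; the r=5.5 sphere at (3.5, 3.5) contributes a regular 16-gon of circumradius √(5.5²−2.7²) = 4.792; After the difference (first − rest): starting from the 8×24 cube, the cone at (6, 10) partially overlaps it — only the 64.88 mm² overlap (of its 88.37 mm²) is removed, clipping the outline; the r=9 sphere at (7.5, -1.5) partially overlaps it — only the 35.86 mm² overlap (of its 206.07 mm²) is removed, clipping the outline; the r=5.5 sphere at (3.5, 3.5) partially overlaps it — only the 9.13 mm² overlap (of its 70.29 mm²) is removed, clipping the outline — 1 connected region. The result has 1 disconnected region.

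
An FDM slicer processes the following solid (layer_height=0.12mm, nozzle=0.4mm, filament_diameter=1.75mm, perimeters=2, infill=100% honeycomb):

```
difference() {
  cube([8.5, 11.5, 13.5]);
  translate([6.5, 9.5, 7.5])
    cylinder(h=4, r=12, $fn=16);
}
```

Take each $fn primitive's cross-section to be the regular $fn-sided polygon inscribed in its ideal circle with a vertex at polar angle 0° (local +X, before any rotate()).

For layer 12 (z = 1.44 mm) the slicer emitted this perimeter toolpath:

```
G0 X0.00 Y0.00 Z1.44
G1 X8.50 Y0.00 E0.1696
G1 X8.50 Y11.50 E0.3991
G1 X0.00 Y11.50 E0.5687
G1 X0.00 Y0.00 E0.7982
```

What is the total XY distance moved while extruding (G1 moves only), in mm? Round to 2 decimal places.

40.00 mm

Sum the Euclidean lengths of each G1 segment: total = 40.00 mm.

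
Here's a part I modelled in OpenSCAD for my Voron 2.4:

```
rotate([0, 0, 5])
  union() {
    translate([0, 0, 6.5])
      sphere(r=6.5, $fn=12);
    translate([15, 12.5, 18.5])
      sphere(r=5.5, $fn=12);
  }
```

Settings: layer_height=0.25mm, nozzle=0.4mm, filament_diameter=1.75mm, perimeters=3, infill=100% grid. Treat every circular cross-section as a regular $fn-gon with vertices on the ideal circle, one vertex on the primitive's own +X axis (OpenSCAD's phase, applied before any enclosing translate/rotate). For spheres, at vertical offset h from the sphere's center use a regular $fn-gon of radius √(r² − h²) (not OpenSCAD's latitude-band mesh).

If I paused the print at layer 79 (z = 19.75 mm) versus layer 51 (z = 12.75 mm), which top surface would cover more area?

layer 79 (z = 19.75 mm)

Layer 79 (z = 19.75): the sphere is not intersected at this z (|z−center|=13.250 > r=6.5); the r=5.5 sphere at (15, 12.5) contributes a regular 12-gon of circumradius √(5.5²−1.25²) = 5.356 (area = (12/2)·5.356²·sin(360°/12) = 86.06 mm²); Taking the union: only the r=5.5 sphere at (15, 12.5) is present, so the union is just that shape — area = 86.06 mm²; (whole slice rotated 5° about Z — lengths, areas and connectivity unchanged). So its area = 86.06 mm². Layer 51 (z = 12.75): the sphere: section is a regular 12-gon, circumradius = √(r²−h²) = √(6.5²−6.25²) = 1.785 (area = (12/2)·1.785²·sin(360°/12) = 9.56 mm²); the sphere at (15, 12.5) is not intersected at this z (|z−center|=5.750 > r=5.5); Combining (union): only the r=6.5 sphere is present, so the union is just that shape — area = 9.56 mm²; (whole slice rotated 5° about Z — lengths, areas and connectivity unchanged). So its area = 9.56 mm². Layer 79 is larger (86.06 vs 9.56 mm²).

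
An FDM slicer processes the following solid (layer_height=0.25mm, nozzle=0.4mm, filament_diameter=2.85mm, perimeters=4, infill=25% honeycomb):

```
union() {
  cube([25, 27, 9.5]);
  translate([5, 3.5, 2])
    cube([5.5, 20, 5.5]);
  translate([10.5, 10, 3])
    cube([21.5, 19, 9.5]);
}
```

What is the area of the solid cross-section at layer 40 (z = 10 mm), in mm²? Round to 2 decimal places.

At z = 10 mm: the cube does not reach this height (z outside [0, 9.5]); the cube at (5, 3.5) does not reach this height (z outside [2, 7.5]); the 21.5×19 cube at (10.5, 10) contributes its full rectangle (area 408.50 mm²); Combining (union): only the 21.5×19 cube at (10.5, 10) is present, so the union is just that shape — area = 408.50 mm². Overall, the cross-section is a single solid region. Net area = 408.50 mm².

408.50 mm²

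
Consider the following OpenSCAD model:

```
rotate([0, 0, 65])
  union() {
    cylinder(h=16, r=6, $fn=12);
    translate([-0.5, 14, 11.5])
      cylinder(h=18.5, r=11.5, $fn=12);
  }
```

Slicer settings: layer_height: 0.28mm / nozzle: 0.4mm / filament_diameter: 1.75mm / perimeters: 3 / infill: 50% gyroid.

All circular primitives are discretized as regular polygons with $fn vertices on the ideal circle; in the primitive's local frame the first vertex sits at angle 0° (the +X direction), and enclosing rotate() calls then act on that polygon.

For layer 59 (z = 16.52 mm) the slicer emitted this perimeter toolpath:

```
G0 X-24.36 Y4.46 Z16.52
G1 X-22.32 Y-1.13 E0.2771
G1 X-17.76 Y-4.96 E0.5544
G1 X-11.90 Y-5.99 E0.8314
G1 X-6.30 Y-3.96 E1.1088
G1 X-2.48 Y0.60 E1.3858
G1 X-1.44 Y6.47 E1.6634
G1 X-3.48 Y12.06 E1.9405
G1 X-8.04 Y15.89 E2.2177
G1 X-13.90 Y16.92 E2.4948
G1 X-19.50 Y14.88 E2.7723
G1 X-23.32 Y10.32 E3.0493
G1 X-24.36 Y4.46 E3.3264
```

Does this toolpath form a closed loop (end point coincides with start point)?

Start point (G0): (-24.36, 4.46). End point (last G1): the path returns to the start — closed.

yes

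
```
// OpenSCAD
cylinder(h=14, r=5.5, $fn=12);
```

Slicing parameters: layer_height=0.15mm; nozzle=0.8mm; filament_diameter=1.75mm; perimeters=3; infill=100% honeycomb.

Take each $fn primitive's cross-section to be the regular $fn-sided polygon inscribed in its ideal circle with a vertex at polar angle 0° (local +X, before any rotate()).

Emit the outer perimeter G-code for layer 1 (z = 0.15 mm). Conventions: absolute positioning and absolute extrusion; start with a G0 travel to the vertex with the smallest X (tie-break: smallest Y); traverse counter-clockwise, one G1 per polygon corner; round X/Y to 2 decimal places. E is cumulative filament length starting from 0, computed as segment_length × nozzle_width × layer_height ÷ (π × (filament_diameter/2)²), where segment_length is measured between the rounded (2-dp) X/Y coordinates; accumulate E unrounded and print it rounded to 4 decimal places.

At z = 0.15 mm: the cylinder: section is a regular 12-gon, circumradius r=5.5. The outline is a single polygon with 12 vertices. Extrusion per mm of travel: 0.8 × 0.15 / (π × 0.875²) = 0.049890. Accumulating E over each segment gives final E = 1.7039.

G0 X-5.50 Y0.00 Z0.15
G1 X-4.76 Y-2.75 E0.1421
G1 X-2.75 Y-4.76 E0.2839
G1 X0.00 Y-5.50 E0.4260
G1 X2.75 Y-4.76 E0.5681
G1 X4.76 Y-2.75 E0.7099
G1 X5.50 Y0.00 E0.8519
G1 X4.76 Y2.75 E0.9940
G1 X2.75 Y4.76 E1.1358
G1 X0.00 Y5.50 E1.2779
G1 X-2.75 Y4.76 E1.4200
G1 X-4.76 Y2.75 E1.5618
G1 X-5.50 Y0.00 E1.7039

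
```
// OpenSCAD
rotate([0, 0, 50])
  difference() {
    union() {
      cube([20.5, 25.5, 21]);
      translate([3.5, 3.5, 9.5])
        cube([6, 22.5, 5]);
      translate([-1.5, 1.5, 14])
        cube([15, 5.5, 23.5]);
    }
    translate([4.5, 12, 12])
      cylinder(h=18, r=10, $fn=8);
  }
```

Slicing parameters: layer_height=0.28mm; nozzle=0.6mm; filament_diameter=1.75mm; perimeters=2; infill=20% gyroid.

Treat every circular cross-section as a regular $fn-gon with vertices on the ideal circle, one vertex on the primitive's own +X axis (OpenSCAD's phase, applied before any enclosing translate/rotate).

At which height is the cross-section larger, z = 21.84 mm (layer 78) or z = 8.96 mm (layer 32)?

Layer 78 (z = 21.84): the cube is not intersected at this z (z outside [0, 21]); the cube at (3.5, 3.5) does not reach this height (z outside [9.5, 14.5]); the cube at (-1.5, 1.5) (footprint 15×5.5) is included at this height (area 82.50 mm²); Taking the union: only the 15×5.5 cube at (-1.5, 1.5) is present, so the union is just that shape — area = 82.50 mm²; the cylinder at (4.5, 12): section is a regular 8-gon, circumradius r=10 (area = (8/2)·10.000²·sin(360°/8) = 282.84 mm²); Taking the first minus the rest: starting from the result so far (82.50 mm²), the r=10 cylinder at (4.5, 12) partially overlaps it — only the 48.43 mm² overlap (of its 282.84 mm²) is removed, clipping the outline — area = 34.07 mm²; (rotated 50° about Z; rotation is an isometry so areas/perimeters/island counts are preserved). So its area = 34.07 mm². Layer 32 (z = 8.96): the 20.5×25.5 cube contributes its full rectangle (area 522.75 mm²); the cube at (3.5, 3.5) does not reach this height (z outside [9.5, 14.5]); the cube at (-1.5, 1.5) does not reach this height (z outside [14, 37.5]); Merging all regions: only the 20.5×25.5 cube is present, so the union is just that shape — area = 522.75 mm²; the cylinder at (4.5, 12) does not reach this height (z outside [12, 30]); Taking the first minus the rest: none of the subtracted shapes is present at this height, so the result so far is unchanged — area = 522.75 mm²; (rotated 50° about Z; rotation is an isometry so areas/perimeters/island counts are preserved). So its area = 522.75 mm². Layer 32 is larger (522.75 vs 34.07 mm²).

layer 32 (z = 8.96 mm)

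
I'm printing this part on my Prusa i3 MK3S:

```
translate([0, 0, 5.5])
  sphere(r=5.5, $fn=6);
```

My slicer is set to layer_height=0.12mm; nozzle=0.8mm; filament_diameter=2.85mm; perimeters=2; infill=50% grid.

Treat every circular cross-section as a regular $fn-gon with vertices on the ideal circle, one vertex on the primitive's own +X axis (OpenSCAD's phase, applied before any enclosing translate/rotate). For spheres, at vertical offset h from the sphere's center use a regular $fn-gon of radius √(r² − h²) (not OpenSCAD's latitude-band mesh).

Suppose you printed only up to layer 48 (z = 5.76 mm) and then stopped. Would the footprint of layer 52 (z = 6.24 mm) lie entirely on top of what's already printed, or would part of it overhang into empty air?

Compare the two slices. At z = 5.76: the r=5.5 sphere contributes a regular 6-gon of circumradius √(5.5²−0.26²) = 5.494 (area = (6/2)·5.494²·sin(360°/6) = 78.42 mm²). At z = 6.24: the r=5.5 sphere slices to a regular 6-gon of circumradius 5.450 (√(r²−h²) with h=0.74 from center) (area = (6/2)·5.450²·sin(360°/6) = 77.17 mm²). Checking containment: the cross-section at z = 6.24 is a subset of the cross-section at z = 5.76.

entirely on top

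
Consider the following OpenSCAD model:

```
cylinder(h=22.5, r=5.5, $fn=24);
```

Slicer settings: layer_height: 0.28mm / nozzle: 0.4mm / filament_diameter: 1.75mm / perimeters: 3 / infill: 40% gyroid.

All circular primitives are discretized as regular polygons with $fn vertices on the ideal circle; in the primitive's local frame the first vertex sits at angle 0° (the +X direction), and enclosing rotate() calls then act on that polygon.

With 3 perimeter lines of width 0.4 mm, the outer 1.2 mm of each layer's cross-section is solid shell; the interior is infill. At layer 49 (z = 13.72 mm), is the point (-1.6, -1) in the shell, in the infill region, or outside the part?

infill

At z = 13.72 mm: the r=5.5 cylinder gives a regular 24-gon of circumradius 5.5 (constant along its height). Overall, the cross-section is a single solid region. The nearest boundary edge runs (-4.76, -2.75)→(-3.89, -3.89); distance from the point to it = 3.57 mm. The point is inside the cross-section and 3.57 mm from the nearest boundary — more than the 1.2 mm shell width (3 × 0.4), so it's in the infill interior.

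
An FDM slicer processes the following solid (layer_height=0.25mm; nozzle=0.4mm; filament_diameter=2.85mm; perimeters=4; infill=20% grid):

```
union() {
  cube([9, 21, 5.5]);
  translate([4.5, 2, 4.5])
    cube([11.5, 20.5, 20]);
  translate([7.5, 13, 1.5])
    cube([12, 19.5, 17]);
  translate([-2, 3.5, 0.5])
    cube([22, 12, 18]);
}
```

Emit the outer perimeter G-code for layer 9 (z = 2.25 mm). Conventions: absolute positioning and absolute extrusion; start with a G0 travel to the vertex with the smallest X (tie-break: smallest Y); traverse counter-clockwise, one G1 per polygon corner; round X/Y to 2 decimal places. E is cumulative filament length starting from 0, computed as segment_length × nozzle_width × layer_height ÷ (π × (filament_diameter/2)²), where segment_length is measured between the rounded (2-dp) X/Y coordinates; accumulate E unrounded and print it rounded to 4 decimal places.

G0 X-2.00 Y3.50 Z2.25
G1 X0.00 Y3.50 E0.0314
G1 X0.00 Y0.00 E0.0862
G1 X9.00 Y0.00 E0.2273
G1 X9.00 Y3.50 E0.2822
G1 X20.00 Y3.50 E0.4546
G1 X20.00 Y15.50 E0.6427
G1 X19.50 Y15.50 E0.6505
G1 X19.50 Y32.50 E0.9170
G1 X7.50 Y32.50 E1.1051
G1 X7.50 Y21.00 E1.2854
G1 X0.00 Y21.00 E1.4030
G1 X0.00 Y15.50 E1.4892
G1 X-2.00 Y15.50 E1.5205
G1 X-2.00 Y3.50 E1.7086

At z = 2.25 mm: the 9×21 cube contributes its full rectangle; the cube at (4.5, 2) does not reach this height (z outside [4.5, 24.5]); the cube at (7.5, 13) (footprint 12×19.5) is included at this height; the cube at (-2, 3.5) (footprint 22×12) is included at this height; Combining (union): the regions partially overlap (shared area 146.25 mm²), so overlapping operands fuse into one piece — 1 connected region. The outline is a single polygon with 14 vertices. Extrusion per mm of travel: 0.4 × 0.25 / (π × 1.425²) = 0.015675. Accumulating E over each segment gives final E = 1.7086.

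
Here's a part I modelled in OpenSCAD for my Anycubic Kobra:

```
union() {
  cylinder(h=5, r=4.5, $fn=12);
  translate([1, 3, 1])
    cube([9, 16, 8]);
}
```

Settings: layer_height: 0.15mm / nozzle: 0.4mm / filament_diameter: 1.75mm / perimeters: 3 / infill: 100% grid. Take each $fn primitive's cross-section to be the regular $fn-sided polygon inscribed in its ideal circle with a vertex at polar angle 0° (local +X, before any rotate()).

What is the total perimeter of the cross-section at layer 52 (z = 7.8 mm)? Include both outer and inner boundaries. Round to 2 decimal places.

At z = 7.8 mm: the cylinder is absent (z outside [0, 5]); the 9×16 cube at (1, 3) contributes its full rectangle (perimeter 50.00 mm); Merging all regions: only the 9×16 cube at (1, 3) is present, so the union is just that shape — boundary = 50.00 mm. Overall, the cross-section is a single solid region. Total boundary length (outer) = 50.00 mm.

50.00 mm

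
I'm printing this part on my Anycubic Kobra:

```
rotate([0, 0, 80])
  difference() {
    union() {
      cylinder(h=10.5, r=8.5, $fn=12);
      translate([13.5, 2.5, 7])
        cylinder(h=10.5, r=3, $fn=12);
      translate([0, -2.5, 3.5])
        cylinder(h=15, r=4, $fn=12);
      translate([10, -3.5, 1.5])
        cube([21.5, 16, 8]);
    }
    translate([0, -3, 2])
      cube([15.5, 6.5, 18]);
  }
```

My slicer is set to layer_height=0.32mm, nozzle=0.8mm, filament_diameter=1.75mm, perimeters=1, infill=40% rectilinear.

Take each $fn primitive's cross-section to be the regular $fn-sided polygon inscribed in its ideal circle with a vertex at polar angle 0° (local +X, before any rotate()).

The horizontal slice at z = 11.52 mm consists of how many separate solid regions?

At z = 11.52 mm: the cylinder is absent (z outside [0, 10.5]); the r=3 cylinder at (13.5, 2.5) gives a regular 12-gon of circumradius 3 (constant along its height); the cylinder at (0, -2.5): section is a regular 12-gon, circumradius r=4; the cube at (10, -3.5) is absent (z outside [1.5, 9.5]); Merging all regions: the 2 present regions are separate (no shared area or edge), so areas and boundary lengths simply add and each stays a separate island — 2 connected regions; the cube at (0, -3) (footprint 15.5×6.5) is included at this height; Taking the first minus the rest: starting from the result so far, the 15.5×6.5 cube at (0, -3) partially overlaps it — only the 30.96 mm² overlap (of its 100.75 mm²) is removed, clipping the outline — 2 connected regions; (whole slice rotated 80° about Z — lengths, areas and connectivity unchanged). The result has 2 disconnected regions.

2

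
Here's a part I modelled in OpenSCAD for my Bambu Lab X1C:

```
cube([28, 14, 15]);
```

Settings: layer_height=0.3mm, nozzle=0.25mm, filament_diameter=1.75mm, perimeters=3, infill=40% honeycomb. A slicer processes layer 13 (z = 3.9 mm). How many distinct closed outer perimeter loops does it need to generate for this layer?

1

At z = 3.9 mm: the 28×14 cube contributes its full rectangle. The result has 1 disconnected region.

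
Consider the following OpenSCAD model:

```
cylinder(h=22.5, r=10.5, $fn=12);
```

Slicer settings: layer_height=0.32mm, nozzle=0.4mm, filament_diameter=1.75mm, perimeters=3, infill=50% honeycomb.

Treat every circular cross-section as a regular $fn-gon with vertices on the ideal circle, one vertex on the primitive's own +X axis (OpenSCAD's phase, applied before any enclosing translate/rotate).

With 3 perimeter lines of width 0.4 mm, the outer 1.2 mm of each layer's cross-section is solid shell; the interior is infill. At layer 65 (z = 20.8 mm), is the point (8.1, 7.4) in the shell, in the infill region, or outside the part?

outside

At z = 20.8 mm: the cylinder: section is a regular 12-gon, circumradius r=10.5. Overall, the cross-section is a single solid region. The nearest boundary edge runs (9.09, 5.25)→(5.25, 9.09); distance from the point to it = 0.82 mm. The point is not inside any of the regions above, so it lies outside the cross-section (0.82 mm from the nearest boundary).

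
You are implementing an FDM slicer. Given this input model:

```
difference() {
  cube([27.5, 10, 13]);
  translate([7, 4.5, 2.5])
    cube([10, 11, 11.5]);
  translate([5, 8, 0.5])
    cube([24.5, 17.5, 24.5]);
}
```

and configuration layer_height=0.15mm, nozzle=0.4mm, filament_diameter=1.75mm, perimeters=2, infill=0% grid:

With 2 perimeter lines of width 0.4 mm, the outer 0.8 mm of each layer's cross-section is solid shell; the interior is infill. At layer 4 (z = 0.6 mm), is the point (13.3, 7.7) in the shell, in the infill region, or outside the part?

At z = 0.6 mm: the cube is present — its section is the full 27.5×10 rectangle; the cube at (7, 4.5) is absent (z outside [2.5, 14]); the cube at (5, 8) is present — its section is the full 24.5×17.5 rectangle; Taking the first minus the rest: starting from the 27.5×10 cube, the 24.5×17.5 cube at (5, 8) partially overlaps it — only the 45.00 mm² overlap (of its 428.75 mm²) is removed, clipping the outline — 1 connected region. Overall, the cross-section is a single solid region. The nearest boundary edge runs (5.00, 8.00)→(27.50, 8.00); distance from the point to it = 0.30 mm. The point is inside the cross-section, 0.30 mm from the nearest boundary — within the 0.8 mm shell band (2 × 0.4).

shell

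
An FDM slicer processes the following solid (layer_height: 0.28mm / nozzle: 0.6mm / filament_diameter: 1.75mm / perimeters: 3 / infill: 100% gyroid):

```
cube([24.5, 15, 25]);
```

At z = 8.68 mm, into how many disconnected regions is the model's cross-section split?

1

At z = 8.68 mm: the cube is present — its section is the full 24.5×15 rectangle. The result has 1 disconnected region.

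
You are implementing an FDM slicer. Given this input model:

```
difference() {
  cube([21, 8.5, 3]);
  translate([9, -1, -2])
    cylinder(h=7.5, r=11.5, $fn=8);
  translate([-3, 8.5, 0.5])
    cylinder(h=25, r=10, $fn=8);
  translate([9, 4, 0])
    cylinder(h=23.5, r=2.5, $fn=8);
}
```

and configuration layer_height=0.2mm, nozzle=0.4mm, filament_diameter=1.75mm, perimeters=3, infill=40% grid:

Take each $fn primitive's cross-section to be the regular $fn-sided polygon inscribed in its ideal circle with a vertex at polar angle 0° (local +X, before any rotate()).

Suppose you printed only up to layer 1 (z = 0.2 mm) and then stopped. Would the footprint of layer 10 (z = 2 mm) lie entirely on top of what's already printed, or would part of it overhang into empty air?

entirely on top

Compare the two slices. At z = 0.2: the 21×8.5 cube contributes its full rectangle (area 178.50 mm²); the r=11.5 cylinder at (9, -1) gives a regular 8-gon of circumradius 11.5 (constant along its height) (area = (8/2)·11.500²·sin(360°/8) = 374.06 mm²); the cylinder at (-3, 8.5) does not reach this height (z outside [0.5, 25.5]); the r=2.5 cylinder at (9, 4) contributes a regular 8-gon of circumradius 2.5 (area = (8/2)·2.500²·sin(360°/8) = 17.68 mm²); Subtracting the remaining from the first: starting from the 21×8.5 cube (178.50 mm²), the r=11.5 cylinder at (9, -1) partially overlaps it — only the 149.54 mm² overlap (of its 374.06 mm²) is removed, clipping the outline; the r=2.5 cylinder at (9, 4) misses the remaining region (no effect) — area = 28.96 mm². At z = 2: the 21×8.5 cube contributes its full rectangle (area 178.50 mm²); the r=11.5 cylinder at (9, -1) contributes a regular 8-gon of circumradius 11.5 (area = (8/2)·11.500²·sin(360°/8) = 374.06 mm²); the r=10 cylinder at (-3, 8.5) gives a regular 8-gon of circumradius 10 (constant along its height) (area = (8/2)·10.000²·sin(360°/8) = 282.84 mm²); the r=2.5 cylinder at (9, 4) gives a regular 8-gon of circumradius 2.5 (constant along its height) (area = (8/2)·2.500²·sin(360°/8) = 17.68 mm²); Taking the first minus the rest: starting from the 21×8.5 cube (178.50 mm²), the r=11.5 cylinder at (9, -1) partially overlaps it — only the 149.54 mm² overlap (of its 374.06 mm²) is removed, clipping the outline; the r=10 cylinder at (-3, 8.5) partially overlaps it — only the 4.36 mm² overlap (of its 282.84 mm²) is removed, clipping the outline; the r=2.5 cylinder at (9, 4) misses the remaining region (no effect) — area = 24.61 mm². Checking containment: the cross-section at z = 2 is a subset of the cross-section at z = 0.2.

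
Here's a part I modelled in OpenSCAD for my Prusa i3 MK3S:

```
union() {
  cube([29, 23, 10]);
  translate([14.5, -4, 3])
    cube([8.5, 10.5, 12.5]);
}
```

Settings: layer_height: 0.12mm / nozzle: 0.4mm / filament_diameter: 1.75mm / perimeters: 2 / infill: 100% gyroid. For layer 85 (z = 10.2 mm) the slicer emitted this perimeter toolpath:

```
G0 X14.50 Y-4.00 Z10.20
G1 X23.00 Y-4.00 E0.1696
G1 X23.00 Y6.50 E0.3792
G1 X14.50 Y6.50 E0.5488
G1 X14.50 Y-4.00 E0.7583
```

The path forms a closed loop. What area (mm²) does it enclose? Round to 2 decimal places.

Apply the shoelace formula to the sequence of (X, Y) vertices; enclosed area = 89.25 mm².

89.25 mm²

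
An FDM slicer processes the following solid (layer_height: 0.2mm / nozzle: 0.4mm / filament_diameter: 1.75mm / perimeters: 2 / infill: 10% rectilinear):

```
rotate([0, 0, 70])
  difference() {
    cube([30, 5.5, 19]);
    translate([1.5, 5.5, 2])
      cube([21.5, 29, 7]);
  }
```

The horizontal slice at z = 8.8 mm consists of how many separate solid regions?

1

At z = 8.8 mm: the 30×5.5 cube contributes its full rectangle; the cube at (1.5, 5.5) is present — its section is the full 21.5×29 rectangle; Subtracting the remaining from the first: starting from the 30×5.5 cube, the 21.5×29 cube at (1.5, 5.5) misses the remaining region (no effect) — 1 connected region; (rotated 70° about Z; rotation is an isometry so areas/perimeters/island counts are preserved). The result has 1 disconnected region.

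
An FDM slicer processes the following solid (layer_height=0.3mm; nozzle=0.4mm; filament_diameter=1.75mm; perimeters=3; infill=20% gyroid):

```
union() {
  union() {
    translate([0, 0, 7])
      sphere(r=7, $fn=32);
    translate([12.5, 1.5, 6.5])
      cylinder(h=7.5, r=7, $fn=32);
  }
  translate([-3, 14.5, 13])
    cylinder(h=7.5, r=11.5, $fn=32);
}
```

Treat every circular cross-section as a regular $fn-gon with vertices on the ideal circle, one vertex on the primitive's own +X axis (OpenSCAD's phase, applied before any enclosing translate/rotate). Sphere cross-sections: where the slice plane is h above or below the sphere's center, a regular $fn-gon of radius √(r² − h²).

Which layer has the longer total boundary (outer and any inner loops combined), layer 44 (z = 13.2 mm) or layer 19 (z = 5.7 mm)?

layer 44 (z = 13.2 mm)

Layer 44 (z = 13.2): the sphere: section is a regular 32-gon, circumradius = √(r²−h²) = √(7²−6.2²) = 3.250 (perimeter = 2·32·3.250·sin(180°/32) = 20.39 mm); the cylinder at (12.5, 1.5): section is a regular 32-gon, circumradius r=7 (perimeter = 2·32·7.000·sin(180°/32) = 43.91 mm); Taking the union: the 2 present regions are separate (no shared area or edge), so areas and boundary lengths simply add and each stays a separate island — boundary = 64.30 mm; the cylinder at (-3, 14.5): section is a regular 32-gon, circumradius r=11.5 (perimeter = 2·32·11.500·sin(180°/32) = 72.14 mm); Taking the union: the 2 present regions are separate (no shared area or edge), so areas and boundary lengths simply add and each stays a separate island — boundary = 136.44 mm. So its perimeter = 136.44 mm. Layer 19 (z = 5.7): the r=7 sphere slices to a regular 32-gon of circumradius 6.878 (√(r²−h²) with h=1.3 from center) (perimeter = 2·32·6.878·sin(180°/32) = 43.15 mm); the cylinder at (12.5, 1.5) does not reach this height (z outside [6.5, 14]); Taking the union: only the r=7 sphere is present, so the union is just that shape — boundary = 43.15 mm; the cylinder at (-3, 14.5) is not intersected at this z (z outside [13, 20.5]); Taking the union: only that combined region is present, so the union is just that shape — boundary = 43.15 mm. So its perimeter = 43.15 mm. Layer 44 is larger (136.44 vs 43.15 mm).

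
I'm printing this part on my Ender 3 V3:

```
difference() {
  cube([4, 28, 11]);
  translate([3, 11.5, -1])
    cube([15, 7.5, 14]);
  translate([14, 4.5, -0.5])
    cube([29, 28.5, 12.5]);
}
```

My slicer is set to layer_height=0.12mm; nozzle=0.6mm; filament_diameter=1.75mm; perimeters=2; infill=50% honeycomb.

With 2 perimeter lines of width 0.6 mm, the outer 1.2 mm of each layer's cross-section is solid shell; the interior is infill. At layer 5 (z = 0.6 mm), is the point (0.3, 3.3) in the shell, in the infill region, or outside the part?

shell

At z = 0.6 mm: the 4×28 cube contributes its full rectangle; the cube at (3, 11.5) (footprint 15×7.5) is included at this height; the 29×28.5 cube at (14, 4.5) contributes its full rectangle; Taking the first minus the rest: starting from the 4×28 cube, the 15×7.5 cube at (3, 11.5) partially overlaps it — only the 7.50 mm² overlap (of its 112.50 mm²) is removed, clipping the outline; the 29×28.5 cube at (14, 4.5) misses the remaining region (no effect) — 1 connected region. Overall, the cross-section is a single solid region. The nearest boundary edge runs (0.00, 0.00)→(0.00, 28.00); distance from the point to it = 0.30 mm. The point is inside the cross-section, 0.30 mm from the nearest boundary — within the 1.2 mm shell band (2 × 0.6).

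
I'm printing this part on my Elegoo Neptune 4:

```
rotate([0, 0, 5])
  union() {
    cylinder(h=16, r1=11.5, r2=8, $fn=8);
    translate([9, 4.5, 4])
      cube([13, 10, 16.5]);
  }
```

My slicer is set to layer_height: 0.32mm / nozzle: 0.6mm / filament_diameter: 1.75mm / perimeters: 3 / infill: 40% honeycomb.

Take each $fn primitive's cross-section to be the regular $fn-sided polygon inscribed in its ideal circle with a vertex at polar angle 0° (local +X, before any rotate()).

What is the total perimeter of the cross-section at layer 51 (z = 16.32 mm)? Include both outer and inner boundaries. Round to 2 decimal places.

46.00 mm

At z = 16.32 mm: the cone is not intersected at this z (z outside [0, 16]); the cube at (9, 4.5) is present — its section is the full 13×10 rectangle (perimeter 46.00 mm); Merging all regions: only the 13×10 cube at (9, 4.5) is present, so the union is just that shape — boundary = 46.00 mm; (rotated 5° about Z; rotation is an isometry so areas/perimeters/island counts are preserved). Overall, the cross-section is a single solid region. Total boundary length (outer) = 46.00 mm.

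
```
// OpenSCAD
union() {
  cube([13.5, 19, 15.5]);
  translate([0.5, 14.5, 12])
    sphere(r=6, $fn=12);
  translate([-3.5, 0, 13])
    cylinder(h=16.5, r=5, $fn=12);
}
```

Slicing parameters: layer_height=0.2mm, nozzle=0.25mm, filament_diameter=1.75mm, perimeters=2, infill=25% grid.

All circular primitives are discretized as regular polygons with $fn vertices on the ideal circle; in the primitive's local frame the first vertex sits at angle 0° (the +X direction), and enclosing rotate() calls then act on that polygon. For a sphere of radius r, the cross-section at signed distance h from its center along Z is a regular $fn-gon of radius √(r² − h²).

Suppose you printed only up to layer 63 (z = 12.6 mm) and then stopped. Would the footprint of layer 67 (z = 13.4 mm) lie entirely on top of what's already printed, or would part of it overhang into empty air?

Compare the two slices. At z = 12.6: the cube is present — its section is the full 13.5×19 rectangle (area 256.50 mm²); the r=6 sphere at (0.5, 14.5) contributes a regular 12-gon of circumradius √(6²−0.6²) = 5.970 (area = (12/2)·5.970²·sin(360°/12) = 106.92 mm²); the cylinder at (-3.5, 0) is not intersected at this z (z outside [13, 29.5]); Taking the union: the regions partially overlap — summed areas 363.42 mm² minus the doubly-counted overlap 55.24 mm² gives 308.18 mm² — area = 308.18 mm². At z = 13.4: the 13.5×19 cube contributes its full rectangle (area 256.50 mm²); the r=6 sphere at (0.5, 14.5) slices to a regular 12-gon of circumradius 5.834 (√(r²−h²) with h=1.4 from center) (area = (12/2)·5.834²·sin(360°/12) = 102.12 mm²); the cylinder at (-3.5, 0): section is a regular 12-gon, circumradius r=5 (area = (12/2)·5.000²·sin(360°/12) = 75.00 mm²); Merging all regions: the regions partially overlap — summed areas 433.62 mm² minus the doubly-counted overlap 56.55 mm² gives 377.07 mm² — area = 377.07 mm². Checking containment: at z = 13.4 the cross-section extends beyond the z = 12.6 cross-section by about 71.74 mm².

part overhangs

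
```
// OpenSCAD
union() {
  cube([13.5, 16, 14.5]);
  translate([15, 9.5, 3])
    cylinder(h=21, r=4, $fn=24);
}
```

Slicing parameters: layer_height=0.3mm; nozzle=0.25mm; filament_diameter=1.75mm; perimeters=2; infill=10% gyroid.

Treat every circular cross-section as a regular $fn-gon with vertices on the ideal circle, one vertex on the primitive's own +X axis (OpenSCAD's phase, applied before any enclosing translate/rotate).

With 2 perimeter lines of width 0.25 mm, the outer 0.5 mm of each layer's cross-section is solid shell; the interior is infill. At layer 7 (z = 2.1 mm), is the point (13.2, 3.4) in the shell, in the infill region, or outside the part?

shell

At z = 2.1 mm: the cube is present — its section is the full 13.5×16 rectangle; the cylinder at (15, 9.5) is not intersected at this z (z outside [3, 24]); Merging all regions: only the 13.5×16 cube is present, so the union is just that shape — 1 connected region. Overall, the cross-section is a single solid region. The nearest boundary edge runs (13.50, 0.00)→(13.50, 16.00); distance from the point to it = 0.30 mm. The point is inside the cross-section, 0.30 mm from the nearest boundary — within the 0.5 mm shell band (2 × 0.25).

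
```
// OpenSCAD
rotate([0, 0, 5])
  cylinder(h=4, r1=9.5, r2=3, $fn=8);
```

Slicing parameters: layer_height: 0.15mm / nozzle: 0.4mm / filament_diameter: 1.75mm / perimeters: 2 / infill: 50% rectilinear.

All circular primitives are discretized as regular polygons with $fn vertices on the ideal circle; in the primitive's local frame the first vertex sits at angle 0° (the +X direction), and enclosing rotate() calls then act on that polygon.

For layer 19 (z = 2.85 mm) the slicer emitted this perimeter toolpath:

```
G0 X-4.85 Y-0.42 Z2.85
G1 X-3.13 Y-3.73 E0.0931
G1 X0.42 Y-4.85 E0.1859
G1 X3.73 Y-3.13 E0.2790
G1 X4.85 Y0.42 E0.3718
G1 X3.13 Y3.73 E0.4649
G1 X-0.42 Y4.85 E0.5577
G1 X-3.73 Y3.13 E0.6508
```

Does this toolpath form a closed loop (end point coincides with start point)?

no

Start point (G0): (-4.85, -0.42). End point (last G1): the path does not return to the start — open.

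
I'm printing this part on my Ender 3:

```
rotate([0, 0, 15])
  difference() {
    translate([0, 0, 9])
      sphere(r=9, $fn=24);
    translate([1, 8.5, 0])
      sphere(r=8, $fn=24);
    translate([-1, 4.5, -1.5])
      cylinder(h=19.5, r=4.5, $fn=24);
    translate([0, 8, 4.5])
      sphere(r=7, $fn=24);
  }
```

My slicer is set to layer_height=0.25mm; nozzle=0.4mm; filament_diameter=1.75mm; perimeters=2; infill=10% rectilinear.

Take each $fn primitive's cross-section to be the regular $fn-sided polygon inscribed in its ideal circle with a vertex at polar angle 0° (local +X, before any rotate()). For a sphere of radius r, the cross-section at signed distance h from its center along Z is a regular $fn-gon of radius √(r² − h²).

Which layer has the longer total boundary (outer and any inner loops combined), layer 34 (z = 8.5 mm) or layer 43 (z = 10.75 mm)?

layer 43 (z = 10.75 mm)

Layer 34 (z = 8.5): the r=9 sphere slices to a regular 24-gon of circumradius 8.986 (√(r²−h²) with h=0.5 from center) (perimeter = 2·24·8.986·sin(180°/24) = 56.30 mm); the sphere at (1, 8.5) does not reach this height (|z−center|=8.500 > r=8); the r=4.5 cylinder at (-1, 4.5) gives a regular 24-gon of circumradius 4.5 (constant along its height) (perimeter = 2·24·4.500·sin(180°/24) = 28.19 mm); the r=7 sphere at (0, 8) slices to a regular 24-gon of circumradius 5.745 (√(r²−h²) with h=4 from center) (perimeter = 2·24·5.745·sin(180°/24) = 35.99 mm); Taking the first minus the rest: starting from the r=9 sphere, the r=4.5 cylinder at (-1, 4.5) partially overlaps it — only the 62.56 mm² overlap (of its 62.89 mm²) is removed, clipping the outline; the r=7 sphere at (0, 8) partially overlaps it — only the 10.76 mm² overlap (of its 102.49 mm²) is removed, clipping the outline — boundary = 63.92 mm; (rotated 15° about Z; rotation is an isometry so areas/perimeters/island counts are preserved). So its perimeter = 63.92 mm. Layer 43 (z = 10.75): the r=9 sphere contributes a regular 24-gon of circumradius √(9²−1.75²) = 8.828 (perimeter = 2·24·8.828·sin(180°/24) = 55.31 mm); the sphere at (1, 8.5) does not reach this height (|z−center|=10.750 > r=8); the r=4.5 cylinder at (-1, 4.5) gives a regular 24-gon of circumradius 4.5 (constant along its height) (perimeter = 2·24·4.500·sin(180°/24) = 28.19 mm); the r=7 sphere at (0, 8) contributes a regular 24-gon of circumradius √(7²−6.25²) = 3.152 (perimeter = 2·24·3.152·sin(180°/24) = 19.75 mm); Subtracting the remaining from the first: starting from the r=9 sphere, the r=4.5 cylinder at (-1, 4.5) partially overlaps it — only the 61.96 mm² overlap (of its 62.89 mm²) is removed, clipping the outline; the r=7 sphere at (0, 8) partially overlaps it — only the 1.76 mm² overlap (of its 30.86 mm²) is removed, clipping the outline — boundary = 69.58 mm; (rotated 15° about Z; rotation is an isometry so areas/perimeters/island counts are preserved). So its perimeter = 69.58 mm. Layer 43 is larger (69.58 vs 63.92 mm).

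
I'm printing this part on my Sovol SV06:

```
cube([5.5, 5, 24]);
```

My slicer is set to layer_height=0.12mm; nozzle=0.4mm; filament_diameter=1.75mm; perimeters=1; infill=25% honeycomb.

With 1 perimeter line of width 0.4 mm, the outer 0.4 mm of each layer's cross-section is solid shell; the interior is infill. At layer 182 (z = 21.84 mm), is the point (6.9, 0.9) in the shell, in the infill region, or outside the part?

outside

At z = 21.84 mm: the cube (footprint 5.5×5) is included at this height. Overall, the cross-section is a single solid region. The nearest boundary edge runs (5.50, 0.00)→(5.50, 5.00); distance from the point to it = 1.40 mm. The point is not inside any of the regions above, so it lies outside the cross-section (1.40 mm from the nearest boundary).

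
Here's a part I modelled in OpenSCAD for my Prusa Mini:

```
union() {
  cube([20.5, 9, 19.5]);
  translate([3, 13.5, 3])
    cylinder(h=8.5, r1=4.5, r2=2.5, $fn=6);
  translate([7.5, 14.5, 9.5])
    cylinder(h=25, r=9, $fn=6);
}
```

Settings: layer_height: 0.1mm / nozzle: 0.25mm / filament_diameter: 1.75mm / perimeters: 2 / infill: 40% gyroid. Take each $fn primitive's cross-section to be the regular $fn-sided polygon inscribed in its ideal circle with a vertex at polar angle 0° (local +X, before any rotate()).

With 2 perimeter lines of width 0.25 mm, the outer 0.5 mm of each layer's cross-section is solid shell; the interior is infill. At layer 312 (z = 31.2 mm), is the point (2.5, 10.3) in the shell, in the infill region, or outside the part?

infill

At z = 31.2 mm: the cube is absent (z outside [0, 19.5]); the cone at (3, 13.5) does not reach this height (z outside [3, 11.5]); the r=9 cylinder at (7.5, 14.5) contributes a regular 6-gon of circumradius 9; Combining (union): only the r=9 cylinder at (7.5, 14.5) is present, so the union is just that shape — 1 connected region. Overall, the cross-section is a single solid region. The nearest boundary edge runs (-1.50, 14.50)→(3.00, 6.71); distance from the point to it = 1.36 mm. The point is inside the cross-section and 1.36 mm from the nearest boundary — more than the 0.5 mm shell width (2 × 0.25), so it's in the infill interior.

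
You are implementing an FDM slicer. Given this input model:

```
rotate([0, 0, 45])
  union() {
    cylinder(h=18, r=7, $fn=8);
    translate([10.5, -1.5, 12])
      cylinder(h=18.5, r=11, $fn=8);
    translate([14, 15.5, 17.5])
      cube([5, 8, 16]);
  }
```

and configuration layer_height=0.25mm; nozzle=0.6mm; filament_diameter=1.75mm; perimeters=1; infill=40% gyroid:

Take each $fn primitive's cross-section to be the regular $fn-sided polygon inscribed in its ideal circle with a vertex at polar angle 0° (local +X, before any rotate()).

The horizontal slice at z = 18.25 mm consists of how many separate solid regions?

2

At z = 18.25 mm: the cylinder does not reach this height (z outside [0, 18]); the r=11 cylinder at (10.5, -1.5) contributes a regular 8-gon of circumradius 11; the 5×8 cube at (14, 15.5) contributes its full rectangle; Taking the union: the 2 present regions are separate (no shared area or edge), so areas and boundary lengths simply add and each stays a separate island — 2 connected regions; (whole slice rotated 45° about Z — lengths, areas and connectivity unchanged). The result has 2 disconnected regions.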